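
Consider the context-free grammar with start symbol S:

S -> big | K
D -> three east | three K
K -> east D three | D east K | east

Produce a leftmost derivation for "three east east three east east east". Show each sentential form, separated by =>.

S => K => D east K => three east east K => three east east D east K => three east east three K east K => three east east three east east K => three east east three east east east

S => K   [S -> K]
K => D east K   [K -> D east K]
D east K => three east east K   [D -> three east]
three east east K => three east east D east K   [K -> D east K]
three east east D east K => three east east three K east K   [D -> three K]
three east east three K east K => three east east three east east K   [K -> east]
three east east three east east K => three east east three east east east   [K -> east]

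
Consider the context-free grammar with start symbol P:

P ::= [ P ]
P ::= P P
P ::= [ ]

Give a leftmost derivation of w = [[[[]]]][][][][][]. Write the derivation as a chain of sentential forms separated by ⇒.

P ⇒ PP   [P ::= P P]
PP ⇒ PPP   [P ::= P P]
PPP ⇒ PPPP   [P ::= P P]
PPPP ⇒ PPPPP   [P ::= P P]
PPPPP ⇒ [P]PPPP   [P ::= [ P ]]
[P]PPPP ⇒ [[P]]PPPP   [P ::= [ P ]]
[[P]]PPPP ⇒ [[[P]]]PPPP   [P ::= [ P ]]
[[[P]]]PPPP ⇒ [[[[]]]]PPPP   [P ::= [ ]]
[[[[]]]]PPPP ⇒ [[[[]]]]PPPPP   [P ::= P P]
[[[[]]]]PPPPP ⇒ [[[[]]]][]PPPP   [P ::= [ ]]
[[[[]]]][]PPPP ⇒ [[[[]]]][][]PPP   [P ::= [ ]]
[[[[]]]][][]PPP ⇒ [[[[]]]][][][]PP   [P ::= [ ]]
[[[[]]]][][][]PP ⇒ [[[[]]]][][][][]P   [P ::= [ ]]
[[[[]]]][][][][]P ⇒ [[[[]]]][][][][][]   [P ::= [ ]]

P ⇒ PP ⇒ PPP ⇒ PPPP ⇒ PPPPP ⇒ [P]PPPP ⇒ [[P]]PPPP ⇒ [[[P]]]PPPP ⇒ [[[[]]]]PPPP ⇒ [[[[]]]]PPPPP ⇒ [[[[]]]][]PPPP ⇒ [[[[]]]][][]PPP ⇒ [[[[]]]][][][]PP ⇒ [[[[]]]][][][][]P ⇒ [[[[]]]][][][][][]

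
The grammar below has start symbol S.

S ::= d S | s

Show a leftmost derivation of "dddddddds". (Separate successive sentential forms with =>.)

S => dS   [S ::= d S]
dS => ddS   [S ::= d S]
ddS => dddS   [S ::= d S]
dddS => ddddS   [S ::= d S]
ddddS => dddddS   [S ::= d S]
dddddS => ddddddS   [S ::= d S]
ddddddS => dddddddS   [S ::= d S]
dddddddS => ddddddddS   [S ::= d S]
ddddddddS => dddddddds   [S ::= s]

S => dS => ddS => dddS => ddddS => dddddS => ddddddS => dddddddS => ddddddddS => dddddddds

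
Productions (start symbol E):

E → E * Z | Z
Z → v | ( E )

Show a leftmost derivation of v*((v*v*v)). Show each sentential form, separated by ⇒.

E ⇒ E*Z   [E → E * Z]
E*Z ⇒ Z*Z   [E → Z]
Z*Z ⇒ v*Z   [Z → v]
v*Z ⇒ v*(E)   [Z → ( E )]
v*(E) ⇒ v*(Z)   [E → Z]
v*(Z) ⇒ v*((E))   [Z → ( E )]
v*((E)) ⇒ v*((E*Z))   [E → E * Z]
v*((E*Z)) ⇒ v*((E*Z*Z))   [E → E * Z]
v*((E*Z*Z)) ⇒ v*((Z*Z*Z))   [E → Z]
v*((Z*Z*Z)) ⇒ v*((v*Z*Z))   [Z → v]
v*((v*Z*Z)) ⇒ v*((v*v*Z))   [Z → v]
v*((v*v*Z)) ⇒ v*((v*v*v))   [Z → v]

E⇒E*Z⇒Z*Z⇒v*Z⇒v*(E)⇒v*(Z)⇒v*((E))⇒v*((E*Z))⇒v*((E*Z*Z))⇒v*((Z*Z*Z))⇒v*((v*Z*Z))⇒v*((v*v*Z))⇒v*((v*v*v))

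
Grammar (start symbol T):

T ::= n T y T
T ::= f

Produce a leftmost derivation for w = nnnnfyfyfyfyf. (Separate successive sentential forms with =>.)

T => nTyT => nnTyTyT => nnnTyTyTyT => nnnnTyTyTyTyT => nnnnfyTyTyTyT => nnnnfyfyTyTyT => nnnnfyfyfyTyT => nnnnfyfyfyfyT => nnnnfyfyfyfyf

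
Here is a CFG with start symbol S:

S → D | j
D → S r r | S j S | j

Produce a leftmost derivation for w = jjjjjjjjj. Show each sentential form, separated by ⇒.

S ⇒ D ⇒ SjS ⇒ jjS ⇒ jjD ⇒ jjSjS ⇒ jjjjS ⇒ jjjjD ⇒ jjjjSjS ⇒ jjjjDjS ⇒ jjjjSjSjS ⇒ jjjjDjSjS ⇒ jjjjjjSjS ⇒ jjjjjjjjS ⇒ jjjjjjjjj

S ⇒ D   [S → D]
D ⇒ SjS   [D → S j S]
SjS ⇒ jjS   [S → j]
jjS ⇒ jjD   [S → D]
jjD ⇒ jjSjS   [D → S j S]
jjSjS ⇒ jjjjS   [S → j]
jjjjS ⇒ jjjjD   [S → D]
jjjjD ⇒ jjjjSjS   [D → S j S]
jjjjSjS ⇒ jjjjDjS   [S → D]
jjjjDjS ⇒ jjjjSjSjS   [D → S j S]
jjjjSjSjS ⇒ jjjjDjSjS   [S → D]
jjjjDjSjS ⇒ jjjjjjSjS   [D → j]
jjjjjjSjS ⇒ jjjjjjjjS   [S → j]
jjjjjjjjS ⇒ jjjjjjjjj   [S → j]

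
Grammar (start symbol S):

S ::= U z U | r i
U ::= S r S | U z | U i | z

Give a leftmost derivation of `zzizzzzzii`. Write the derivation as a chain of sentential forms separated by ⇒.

S ⇒ UzU ⇒ UzzU ⇒ UzzzU ⇒ UzzzzU ⇒ UizzzzU ⇒ UzizzzzU ⇒ zzizzzzU ⇒ zzizzzzUi ⇒ zzizzzzUii ⇒ zzizzzzzii

S ⇒ UzU   [S ::= U z U]
UzU ⇒ UzzU   [U ::= U z]
UzzU ⇒ UzzzU   [U ::= U z]
UzzzU ⇒ UzzzzU   [U ::= U z]
UzzzzU ⇒ UizzzzU   [U ::= U i]
UizzzzU ⇒ UzizzzzU   [U ::= U z]
UzizzzzU ⇒ zzizzzzU   [U ::= z]
zzizzzzU ⇒ zzizzzzUi   [U ::= U i]
zzizzzzUi ⇒ zzizzzzUii   [U ::= U i]
zzizzzzUii ⇒ zzizzzzzii   [U ::= z]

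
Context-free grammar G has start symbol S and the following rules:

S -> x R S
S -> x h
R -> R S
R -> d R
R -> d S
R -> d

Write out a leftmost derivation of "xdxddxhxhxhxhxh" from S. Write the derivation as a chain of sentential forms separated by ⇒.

S ⇒ xRS ⇒ xdSS ⇒ xdxRSS ⇒ xdxdRSS ⇒ xdxdRSSS ⇒ xdxdRSSSS ⇒ xdxddSSSSS ⇒ xdxddxhSSSS ⇒ xdxddxhxhSSS ⇒ xdxddxhxhxhSS ⇒ xdxddxhxhxhxhS ⇒ xdxddxhxhxhxhxh

S ⇒ xRS   [S -> x R S]
xRS ⇒ xdSS   [R -> d S]
xdSS ⇒ xdxRSS   [S -> x R S]
xdxRSS ⇒ xdxdRSS   [R -> d R]
xdxdRSS ⇒ xdxdRSSS   [R -> R S]
xdxdRSSS ⇒ xdxdRSSSS   [R -> R S]
xdxdRSSSS ⇒ xdxddSSSSS   [R -> d S]
xdxddSSSSS ⇒ xdxddxhSSSS   [S -> x h]
xdxddxhSSSS ⇒ xdxddxhxhSSS   [S -> x h]
xdxddxhxhSSS ⇒ xdxddxhxhxhSS   [S -> x h]
xdxddxhxhxhSS ⇒ xdxddxhxhxhxhS   [S -> x h]
xdxddxhxhxhxhS ⇒ xdxddxhxhxhxhxh   [S -> x h]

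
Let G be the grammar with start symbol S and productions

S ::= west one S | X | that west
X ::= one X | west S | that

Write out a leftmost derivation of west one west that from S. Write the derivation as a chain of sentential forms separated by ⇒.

S ⇒ west one S   [S ::= west one S]
west one S ⇒ west one X   [S ::= X]
west one X ⇒ west one west S   [X ::= west S]
west one west S ⇒ west one west X   [S ::= X]
west one west X ⇒ west one west that   [X ::= that]

S ⇒ west one S ⇒ west one X ⇒ west one west S ⇒ west one west X ⇒ west one west that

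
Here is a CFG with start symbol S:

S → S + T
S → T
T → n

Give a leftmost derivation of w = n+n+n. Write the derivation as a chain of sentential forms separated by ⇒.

S ⇒ S+T ⇒ S+T+T ⇒ T+T+T ⇒ n+T+T ⇒ n+n+T ⇒ n+n+n

S ⇒ S+T   [S → S + T]
S+T ⇒ S+T+T   [S → S + T]
S+T+T ⇒ T+T+T   [S → T]
T+T+T ⇒ n+T+T   [T → n]
n+T+T ⇒ n+n+T   [T → n]
n+n+T ⇒ n+n+n   [T → n]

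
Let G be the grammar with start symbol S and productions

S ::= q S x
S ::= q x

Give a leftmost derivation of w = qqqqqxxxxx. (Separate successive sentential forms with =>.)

S => qSx => qqSxx => qqqSxxx => qqqqSxxxx => qqqqqxxxxx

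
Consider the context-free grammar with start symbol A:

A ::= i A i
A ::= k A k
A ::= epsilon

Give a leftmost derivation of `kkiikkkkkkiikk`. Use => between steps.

A=>kAk=>kkAkk=>kkiAikk=>kkiiAiikk=>kkiikAkiikk=>kkiikkAkkiikk=>kkiikkkAkkkiikk=>kkiikkkkkkiikk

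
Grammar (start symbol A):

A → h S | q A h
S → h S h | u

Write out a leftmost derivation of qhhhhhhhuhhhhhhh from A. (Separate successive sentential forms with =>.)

A => qAh   [A → q A h]
qAh => qhSh   [A → h S]
qhSh => qhhShh   [S → h S h]
qhhShh => qhhhShhh   [S → h S h]
qhhhShhh => qhhhhShhhh   [S → h S h]
qhhhhShhhh => qhhhhhShhhhh   [S → h S h]
qhhhhhShhhhh => qhhhhhhShhhhhh   [S → h S h]
qhhhhhhShhhhhh => qhhhhhhhShhhhhhh   [S → h S h]
qhhhhhhhShhhhhhh => qhhhhhhhuhhhhhhh   [S → u]

A => qAh => qhSh => qhhShh => qhhhShhh => qhhhhShhhh => qhhhhhShhhhh => qhhhhhhShhhhhh => qhhhhhhhShhhhhhh => qhhhhhhhuhhhhhhh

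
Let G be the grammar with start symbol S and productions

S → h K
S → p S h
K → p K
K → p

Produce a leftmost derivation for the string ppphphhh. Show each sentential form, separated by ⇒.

S ⇒ pSh ⇒ ppShh ⇒ pppShhh ⇒ ppphKhhh ⇒ ppphphhh

S ⇒ pSh   [S → p S h]
pSh ⇒ ppShh   [S → p S h]
ppShh ⇒ pppShhh   [S → p S h]
pppShhh ⇒ ppphKhhh   [S → h K]
ppphKhhh ⇒ ppphphhh   [K → p]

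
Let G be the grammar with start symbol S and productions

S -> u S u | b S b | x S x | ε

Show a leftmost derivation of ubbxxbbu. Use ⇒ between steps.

S ⇒ uSu ⇒ ubSbu ⇒ ubbSbbu ⇒ ubbxSxbbu ⇒ ubbxxbbu

S ⇒ uSu   [S -> u S u]
uSu ⇒ ubSbu   [S -> b S b]
ubSbu ⇒ ubbSbbu   [S -> b S b]
ubbSbbu ⇒ ubbxSxbbu   [S -> x S x]
ubbxSxbbu ⇒ ubbxxbbu   [S -> ε]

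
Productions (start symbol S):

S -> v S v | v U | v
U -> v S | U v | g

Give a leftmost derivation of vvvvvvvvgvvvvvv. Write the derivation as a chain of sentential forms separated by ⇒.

S ⇒ vSv ⇒ vvSvv ⇒ vvvSvvv ⇒ vvvvUvvv ⇒ vvvvvSvvv ⇒ vvvvvvSvvvv ⇒ vvvvvvvSvvvvv ⇒ vvvvvvvvUvvvvv ⇒ vvvvvvvvUvvvvvv ⇒ vvvvvvvvgvvvvvv

S ⇒ vSv   [S -> v S v]
vSv ⇒ vvSvv   [S -> v S v]
vvSvv ⇒ vvvSvvv   [S -> v S v]
vvvSvvv ⇒ vvvvUvvv   [S -> v U]
vvvvUvvv ⇒ vvvvvSvvv   [U -> v S]
vvvvvSvvv ⇒ vvvvvvSvvvv   [S -> v S v]
vvvvvvSvvvv ⇒ vvvvvvvSvvvvv   [S -> v S v]
vvvvvvvSvvvvv ⇒ vvvvvvvvUvvvvv   [S -> v U]
vvvvvvvvUvvvvv ⇒ vvvvvvvvUvvvvvv   [U -> U v]
vvvvvvvvUvvvvvv ⇒ vvvvvvvvgvvvvvv   [U -> g]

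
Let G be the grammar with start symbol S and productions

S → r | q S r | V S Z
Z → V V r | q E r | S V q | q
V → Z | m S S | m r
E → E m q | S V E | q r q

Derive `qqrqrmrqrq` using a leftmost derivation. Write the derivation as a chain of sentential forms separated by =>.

S=>VSZ=>ZSZ=>SVqSZ=>qSrVqSZ=>qVSZrVqSZ=>qZSZrVqSZ=>qqSZrVqSZ=>qqrZrVqSZ=>qqrqrVqSZ=>qqrqrmrqSZ=>qqrqrmrqrZ=>qqrqrmrqrq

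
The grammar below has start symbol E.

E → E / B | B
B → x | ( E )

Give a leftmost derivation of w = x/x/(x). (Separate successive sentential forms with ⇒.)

E⇒E/B⇒E/B/B⇒B/B/B⇒x/B/B⇒x/x/B⇒x/x/(E)⇒x/x/(B)⇒x/x/(x)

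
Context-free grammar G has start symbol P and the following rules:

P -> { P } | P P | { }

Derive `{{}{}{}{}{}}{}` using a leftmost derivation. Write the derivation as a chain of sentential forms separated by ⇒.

P ⇒ PP   [P -> P P]
PP ⇒ {P}P   [P -> { P }]
{P}P ⇒ {PP}P   [P -> P P]
{PP}P ⇒ {PPP}P   [P -> P P]
{PPP}P ⇒ {PPPP}P   [P -> P P]
{PPPP}P ⇒ {{}PPP}P   [P -> { }]
{{}PPP}P ⇒ {{}PPPP}P   [P -> P P]
{{}PPPP}P ⇒ {{}{}PPP}P   [P -> { }]
{{}{}PPP}P ⇒ {{}{}{}PP}P   [P -> { }]
{{}{}{}PP}P ⇒ {{}{}{}{}P}P   [P -> { }]
{{}{}{}{}P}P ⇒ {{}{}{}{}{}}P   [P -> { }]
{{}{}{}{}{}}P ⇒ {{}{}{}{}{}}{}   [P -> { }]

P ⇒ PP ⇒ {P}P ⇒ {PP}P ⇒ {PPP}P ⇒ {PPPP}P ⇒ {{}PPP}P ⇒ {{}PPPP}P ⇒ {{}{}PPP}P ⇒ {{}{}{}PP}P ⇒ {{}{}{}{}P}P ⇒ {{}{}{}{}{}}P ⇒ {{}{}{}{}{}}{}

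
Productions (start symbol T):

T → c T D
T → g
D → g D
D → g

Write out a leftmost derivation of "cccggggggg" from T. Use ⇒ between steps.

T ⇒ cTD ⇒ ccTDD ⇒ cccTDDD ⇒ cccgDDD ⇒ cccggDD ⇒ cccgggDD ⇒ cccggggD ⇒ cccgggggD ⇒ cccggggggD ⇒ cccggggggg

T ⇒ cTD   [T → c T D]
cTD ⇒ ccTDD   [T → c T D]
ccTDD ⇒ cccTDDD   [T → c T D]
cccTDDD ⇒ cccgDDD   [T → g]
cccgDDD ⇒ cccggDD   [D → g]
cccggDD ⇒ cccgggDD   [D → g D]
cccgggDD ⇒ cccggggD   [D → g]
cccggggD ⇒ cccgggggD   [D → g D]
cccgggggD ⇒ cccggggggD   [D → g D]
cccggggggD ⇒ cccggggggg   [D → g]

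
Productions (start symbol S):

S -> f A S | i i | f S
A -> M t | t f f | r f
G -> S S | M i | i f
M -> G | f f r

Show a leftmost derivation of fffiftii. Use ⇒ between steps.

S ⇒ fS ⇒ ffS ⇒ fffAS ⇒ fffMtS ⇒ fffGtS ⇒ fffiftS ⇒ fffiftii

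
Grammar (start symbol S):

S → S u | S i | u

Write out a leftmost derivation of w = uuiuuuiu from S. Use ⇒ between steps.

S ⇒ Su   [S → S u]
Su ⇒ Siu   [S → S i]
Siu ⇒ Suiu   [S → S u]
Suiu ⇒ Suuiu   [S → S u]
Suuiu ⇒ Suuuiu   [S → S u]
Suuuiu ⇒ Siuuuiu   [S → S i]
Siuuuiu ⇒ Suiuuuiu   [S → S u]
Suiuuuiu ⇒ uuiuuuiu   [S → u]

S⇒Su⇒Siu⇒Suiu⇒Suuiu⇒Suuuiu⇒Siuuuiu⇒Suiuuuiu⇒uuiuuuiu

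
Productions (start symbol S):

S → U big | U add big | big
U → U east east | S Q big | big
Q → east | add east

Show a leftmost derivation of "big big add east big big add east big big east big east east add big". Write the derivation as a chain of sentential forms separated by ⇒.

S ⇒ U add big ⇒ U east east add big ⇒ S Q big east east add big ⇒ U big Q big east east add big ⇒ S Q big big Q big east east add big ⇒ U big Q big big Q big east east add big ⇒ S Q big big Q big big Q big east east add big ⇒ U big Q big big Q big big Q big east east add big ⇒ big big Q big big Q big big Q big east east add big ⇒ big big add east big big Q big big Q big east east add big ⇒ big big add east big big add east big big Q big east east add big ⇒ big big add east big big add east big big east big east east add big

S ⇒ U add big   [S → U add big]
U add big ⇒ U east east add big   [U → U east east]
U east east add big ⇒ S Q big east east add big   [U → S Q big]
S Q big east east add big ⇒ U big Q big east east add big   [S → U big]
U big Q big east east add big ⇒ S Q big big Q big east east add big   [U → S Q big]
S Q big big Q big east east add big ⇒ U big Q big big Q big east east add big   [S → U big]
U big Q big big Q big east east add big ⇒ S Q big big Q big big Q big east east add big   [U → S Q big]
S Q big big Q big big Q big east east add big ⇒ U big Q big big Q big big Q big east east add big   [S → U big]
U big Q big big Q big big Q big east east add big ⇒ big big Q big big Q big big Q big east east add big   [U → big]
big big Q big big Q big big Q big east east add big ⇒ big big add east big big Q big big Q big east east add big   [Q → add east]
big big add east big big Q big big Q big east east add big ⇒ big big add east big big add east big big Q big east east add big   [Q → add east]
big big add east big big add east big big Q big east east add big ⇒ big big add east big big add east big big east big east east add big   [Q → east]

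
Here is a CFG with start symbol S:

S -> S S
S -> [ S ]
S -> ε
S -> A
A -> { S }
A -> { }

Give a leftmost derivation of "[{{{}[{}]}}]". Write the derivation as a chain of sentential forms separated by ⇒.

S ⇒ [S] ⇒ [A] ⇒ [{S}] ⇒ [{A}] ⇒ [{{S}}] ⇒ [{{SS}}] ⇒ [{{AS}}] ⇒ [{{{}S}}] ⇒ [{{{}[S]}}] ⇒ [{{{}[A]}}] ⇒ [{{{}[{S}]}}] ⇒ [{{{}[{}]}}]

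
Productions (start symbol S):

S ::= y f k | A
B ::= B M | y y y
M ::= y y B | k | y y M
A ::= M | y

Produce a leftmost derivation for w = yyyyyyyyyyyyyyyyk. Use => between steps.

S => A => M => yyM => yyyyM => yyyyyyM => yyyyyyyyB => yyyyyyyyBM => yyyyyyyyBMM => yyyyyyyyyyyMM => yyyyyyyyyyyyyBM => yyyyyyyyyyyyyyyyM => yyyyyyyyyyyyyyyyk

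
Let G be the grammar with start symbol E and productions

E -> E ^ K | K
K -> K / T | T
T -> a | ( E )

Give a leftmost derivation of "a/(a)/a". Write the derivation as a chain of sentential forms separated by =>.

E => K   [E -> K]
K => K/T   [K -> K / T]
K/T => K/T/T   [K -> K / T]
K/T/T => T/T/T   [K -> T]
T/T/T => a/T/T   [T -> a]
a/T/T => a/(E)/T   [T -> ( E )]
a/(E)/T => a/(K)/T   [E -> K]
a/(K)/T => a/(T)/T   [K -> T]
a/(T)/T => a/(a)/T   [T -> a]
a/(a)/T => a/(a)/a   [T -> a]

E=>K=>K/T=>K/T/T=>T/T/T=>a/T/T=>a/(E)/T=>a/(K)/T=>a/(T)/T=>a/(a)/T=>a/(a)/a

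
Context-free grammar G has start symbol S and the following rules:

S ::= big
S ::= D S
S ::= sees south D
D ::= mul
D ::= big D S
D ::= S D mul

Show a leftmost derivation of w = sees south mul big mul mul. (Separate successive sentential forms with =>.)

S => sees south D => sees south S D mul => sees south D S D mul => sees south mul S D mul => sees south mul big D mul => sees south mul big mul mul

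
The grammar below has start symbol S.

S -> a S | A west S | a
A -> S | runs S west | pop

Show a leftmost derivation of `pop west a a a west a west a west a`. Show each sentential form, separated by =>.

S => A west S   [S -> A west S]
A west S => pop west S   [A -> pop]
pop west S => pop west A west S   [S -> A west S]
pop west A west S => pop west S west S   [A -> S]
pop west S west S => pop west A west S west S   [S -> A west S]
pop west A west S west S => pop west S west S west S   [A -> S]
pop west S west S west S => pop west A west S west S west S   [S -> A west S]
pop west A west S west S west S => pop west S west S west S west S   [A -> S]
pop west S west S west S west S => pop west a S west S west S west S   [S -> a S]
pop west a S west S west S west S => pop west a a S west S west S west S   [S -> a S]
pop west a a S west S west S west S => pop west a a a west S west S west S   [S -> a]
pop west a a a west S west S west S => pop west a a a west a west S west S   [S -> a]
pop west a a a west a west S west S => pop west a a a west a west a west S   [S -> a]
pop west a a a west a west a west S => pop west a a a west a west a west a   [S -> a]

S => A west S => pop west S => pop west A west S => pop west S west S => pop west A west S west S => pop west S west S west S => pop west A west S west S west S => pop west S west S west S west S => pop west a S west S west S west S => pop west a a S west S west S west S => pop west a a a west S west S west S => pop west a a a west a west S west S => pop west a a a west a west a west S => pop west a a a west a west a west a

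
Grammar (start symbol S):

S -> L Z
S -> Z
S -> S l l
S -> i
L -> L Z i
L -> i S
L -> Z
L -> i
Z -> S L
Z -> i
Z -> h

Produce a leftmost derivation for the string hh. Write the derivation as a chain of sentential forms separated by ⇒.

S ⇒ LZ ⇒ ZZ ⇒ hZ ⇒ hh

S ⇒ LZ   [S -> L Z]
LZ ⇒ ZZ   [L -> Z]
ZZ ⇒ hZ   [Z -> h]
hZ ⇒ hh   [Z -> h]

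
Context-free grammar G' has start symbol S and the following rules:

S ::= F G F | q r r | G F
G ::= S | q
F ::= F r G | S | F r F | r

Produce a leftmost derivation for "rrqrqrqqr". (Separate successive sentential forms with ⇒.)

S ⇒ FGF   [S ::= F G F]
FGF ⇒ FrGGF   [F ::= F r G]
FrGGF ⇒ FrGrGGF   [F ::= F r G]
FrGrGGF ⇒ FrGrGrGGF   [F ::= F r G]
FrGrGrGGF ⇒ rrGrGrGGF   [F ::= r]
rrGrGrGGF ⇒ rrqrGrGGF   [G ::= q]
rrqrGrGGF ⇒ rrqrqrGGF   [G ::= q]
rrqrqrGGF ⇒ rrqrqrqGF   [G ::= q]
rrqrqrqGF ⇒ rrqrqrqqF   [G ::= q]
rrqrqrqqF ⇒ rrqrqrqqr   [F ::= r]

S⇒FGF⇒FrGGF⇒FrGrGGF⇒FrGrGrGGF⇒rrGrGrGGF⇒rrqrGrGGF⇒rrqrqrGGF⇒rrqrqrqGF⇒rrqrqrqqF⇒rrqrqrqqr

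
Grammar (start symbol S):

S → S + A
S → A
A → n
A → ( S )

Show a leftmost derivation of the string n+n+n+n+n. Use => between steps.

S => S+A   [S → S + A]
S+A => S+A+A   [S → S + A]
S+A+A => S+A+A+A   [S → S + A]
S+A+A+A => S+A+A+A+A   [S → S + A]
S+A+A+A+A => A+A+A+A+A   [S → A]
A+A+A+A+A => n+A+A+A+A   [A → n]
n+A+A+A+A => n+n+A+A+A   [A → n]
n+n+A+A+A => n+n+n+A+A   [A → n]
n+n+n+A+A => n+n+n+n+A   [A → n]
n+n+n+n+A => n+n+n+n+n   [A → n]

S => S+A => S+A+A => S+A+A+A => S+A+A+A+A => A+A+A+A+A => n+A+A+A+A => n+n+A+A+A => n+n+n+A+A => n+n+n+n+A => n+n+n+n+n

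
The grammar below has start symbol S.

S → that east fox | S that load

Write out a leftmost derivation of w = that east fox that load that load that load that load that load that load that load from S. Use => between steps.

S => S that load => S that load that load => S that load that load that load => S that load that load that load that load => S that load that load that load that load that load => S that load that load that load that load that load that load => S that load that load that load that load that load that load that load => that east fox that load that load that load that load that load that load that load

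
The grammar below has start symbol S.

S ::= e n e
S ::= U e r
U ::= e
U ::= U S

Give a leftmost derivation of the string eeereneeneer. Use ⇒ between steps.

S ⇒ Uer   [S ::= U e r]
Uer ⇒ USer   [U ::= U S]
USer ⇒ USSer   [U ::= U S]
USSer ⇒ USSSer   [U ::= U S]
USSSer ⇒ eSSSer   [U ::= e]
eSSSer ⇒ eUerSSer   [S ::= U e r]
eUerSSer ⇒ eeerSSer   [U ::= e]
eeerSSer ⇒ eeereneSer   [S ::= e n e]
eeereneSer ⇒ eeereneeneer   [S ::= e n e]

S⇒Uer⇒USer⇒USSer⇒USSSer⇒eSSSer⇒eUerSSer⇒eeerSSer⇒eeereneSer⇒eeereneeneer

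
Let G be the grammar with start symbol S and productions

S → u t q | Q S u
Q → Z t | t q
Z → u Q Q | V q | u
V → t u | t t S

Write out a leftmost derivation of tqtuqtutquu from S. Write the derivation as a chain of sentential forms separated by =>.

S => QSu   [S → Q S u]
QSu => tqSu   [Q → t q]
tqSu => tqQSuu   [S → Q S u]
tqQSuu => tqZtSuu   [Q → Z t]
tqZtSuu => tqVqtSuu   [Z → V q]
tqVqtSuu => tqtuqtSuu   [V → t u]
tqtuqtSuu => tqtuqtutquu   [S → u t q]

S=>QSu=>tqSu=>tqQSuu=>tqZtSuu=>tqVqtSuu=>tqtuqtSuu=>tqtuqtutquu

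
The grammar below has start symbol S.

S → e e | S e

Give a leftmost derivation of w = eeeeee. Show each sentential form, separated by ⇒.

S ⇒ Se ⇒ See ⇒ Seee ⇒ Seeee ⇒ eeeeee

S ⇒ Se   [S → S e]
Se ⇒ See   [S → S e]
See ⇒ Seee   [S → S e]
Seee ⇒ Seeee   [S → S e]
Seeee ⇒ eeeeee   [S → e e]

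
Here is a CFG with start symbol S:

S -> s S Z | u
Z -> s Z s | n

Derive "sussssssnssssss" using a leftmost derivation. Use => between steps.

S=>sSZ=>suZ=>susZs=>sussZss=>susssZsss=>sussssZssss=>susssssZsssss=>sussssssZssssss=>sussssssnssssss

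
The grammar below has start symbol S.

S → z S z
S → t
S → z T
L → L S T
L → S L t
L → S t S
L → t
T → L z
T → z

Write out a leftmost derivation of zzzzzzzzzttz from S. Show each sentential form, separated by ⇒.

S ⇒ zT ⇒ zLz ⇒ zStSz ⇒ zzSztSz ⇒ zzzSzztSz ⇒ zzzzSzzztSz ⇒ zzzzzTzzztSz ⇒ zzzzzzzzztSz ⇒ zzzzzzzzzttz

S ⇒ zT   [S → z T]
zT ⇒ zLz   [T → L z]
zLz ⇒ zStSz   [L → S t S]
zStSz ⇒ zzSztSz   [S → z S z]
zzSztSz ⇒ zzzSzztSz   [S → z S z]
zzzSzztSz ⇒ zzzzSzzztSz   [S → z S z]
zzzzSzzztSz ⇒ zzzzzTzzztSz   [S → z T]
zzzzzTzzztSz ⇒ zzzzzzzzztSz   [T → z]
zzzzzzzzztSz ⇒ zzzzzzzzzttz   [S → t]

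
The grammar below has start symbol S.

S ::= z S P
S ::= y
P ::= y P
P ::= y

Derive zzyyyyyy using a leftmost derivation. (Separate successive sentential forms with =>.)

S => zSP   [S ::= z S P]
zSP => zzSPP   [S ::= z S P]
zzSPP => zzyPP   [S ::= y]
zzyPP => zzyyPP   [P ::= y P]
zzyyPP => zzyyyPP   [P ::= y P]
zzyyyPP => zzyyyyP   [P ::= y]
zzyyyyP => zzyyyyyP   [P ::= y P]
zzyyyyyP => zzyyyyyy   [P ::= y]

S => zSP => zzSPP => zzyPP => zzyyPP => zzyyyPP => zzyyyyP => zzyyyyyP => zzyyyyyy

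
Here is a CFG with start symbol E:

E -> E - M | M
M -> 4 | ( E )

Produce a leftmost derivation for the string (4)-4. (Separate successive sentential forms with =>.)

E => E-M   [E -> E - M]
E-M => M-M   [E -> M]
M-M => (E)-M   [M -> ( E )]
(E)-M => (M)-M   [E -> M]
(M)-M => (4)-M   [M -> 4]
(4)-M => (4)-4   [M -> 4]

E=>E-M=>M-M=>(E)-M=>(M)-M=>(4)-M=>(4)-4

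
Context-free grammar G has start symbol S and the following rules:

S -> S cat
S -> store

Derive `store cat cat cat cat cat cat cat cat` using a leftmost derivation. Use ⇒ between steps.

S ⇒ S cat   [S -> S cat]
S cat ⇒ S cat cat   [S -> S cat]
S cat cat ⇒ S cat cat cat   [S -> S cat]
S cat cat cat ⇒ S cat cat cat cat   [S -> S cat]
S cat cat cat cat ⇒ S cat cat cat cat cat   [S -> S cat]
S cat cat cat cat cat ⇒ S cat cat cat cat cat cat   [S -> S cat]
S cat cat cat cat cat cat ⇒ S cat cat cat cat cat cat cat   [S -> S cat]
S cat cat cat cat cat cat cat ⇒ S cat cat cat cat cat cat cat cat   [S -> S cat]
S cat cat cat cat cat cat cat cat ⇒ store cat cat cat cat cat cat cat cat   [S -> store]

S ⇒ S cat ⇒ S cat cat ⇒ S cat cat cat ⇒ S cat cat cat cat ⇒ S cat cat cat cat cat ⇒ S cat cat cat cat cat cat ⇒ S cat cat cat cat cat cat cat ⇒ S cat cat cat cat cat cat cat cat ⇒ store cat cat cat cat cat cat cat cat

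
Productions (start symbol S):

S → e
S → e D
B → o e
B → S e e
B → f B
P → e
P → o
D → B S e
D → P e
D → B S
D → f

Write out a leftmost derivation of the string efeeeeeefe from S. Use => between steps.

S => eD   [S → e D]
eD => eBSe   [D → B S e]
eBSe => efBSe   [B → f B]
efBSe => efSeeSe   [B → S e e]
efSeeSe => efeDeeSe   [S → e D]
efeDeeSe => efePeeeSe   [D → P e]
efePeeeSe => efeeeeeSe   [P → e]
efeeeeeSe => efeeeeeeDe   [S → e D]
efeeeeeeDe => efeeeeeefe   [D → f]

S => eD => eBSe => efBSe => efSeeSe => efeDeeSe => efePeeeSe => efeeeeeSe => efeeeeeeDe => efeeeeeefe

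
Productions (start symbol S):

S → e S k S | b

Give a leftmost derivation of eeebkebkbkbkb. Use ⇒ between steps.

S ⇒ eSkS   [S → e S k S]
eSkS ⇒ eeSkSkS   [S → e S k S]
eeSkSkS ⇒ eeeSkSkSkS   [S → e S k S]
eeeSkSkSkS ⇒ eeebkSkSkS   [S → b]
eeebkSkSkS ⇒ eeebkeSkSkSkS   [S → e S k S]
eeebkeSkSkSkS ⇒ eeebkebkSkSkS   [S → b]
eeebkebkSkSkS ⇒ eeebkebkbkSkS   [S → b]
eeebkebkbkSkS ⇒ eeebkebkbkbkS   [S → b]
eeebkebkbkbkS ⇒ eeebkebkbkbkb   [S → b]

S ⇒ eSkS ⇒ eeSkSkS ⇒ eeeSkSkSkS ⇒ eeebkSkSkS ⇒ eeebkeSkSkSkS ⇒ eeebkebkSkSkS ⇒ eeebkebkbkSkS ⇒ eeebkebkbkbkS ⇒ eeebkebkbkbkb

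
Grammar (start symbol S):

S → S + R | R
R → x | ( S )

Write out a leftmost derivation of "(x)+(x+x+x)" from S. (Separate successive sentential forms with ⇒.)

S ⇒ S+R ⇒ R+R ⇒ (S)+R ⇒ (R)+R ⇒ (x)+R ⇒ (x)+(S) ⇒ (x)+(S+R) ⇒ (x)+(S+R+R) ⇒ (x)+(R+R+R) ⇒ (x)+(x+R+R) ⇒ (x)+(x+x+R) ⇒ (x)+(x+x+x)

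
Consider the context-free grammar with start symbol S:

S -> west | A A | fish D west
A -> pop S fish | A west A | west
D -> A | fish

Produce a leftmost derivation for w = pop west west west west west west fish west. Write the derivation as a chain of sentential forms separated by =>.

S => A A => pop S fish A => pop A A fish A => pop A west A A fish A => pop A west A west A A fish A => pop west west A west A A fish A => pop west west west west A A fish A => pop west west west west west A fish A => pop west west west west west west fish A => pop west west west west west west fish west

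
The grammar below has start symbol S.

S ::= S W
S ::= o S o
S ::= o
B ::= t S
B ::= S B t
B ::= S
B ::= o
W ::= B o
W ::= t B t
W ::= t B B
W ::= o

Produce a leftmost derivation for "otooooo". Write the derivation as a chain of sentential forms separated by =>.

S=>SW=>SWW=>SWWW=>oWWW=>otBBWW=>otSBWW=>otSWBWW=>otoWBWW=>otooBWW=>otoooWW=>otooooW=>otooooo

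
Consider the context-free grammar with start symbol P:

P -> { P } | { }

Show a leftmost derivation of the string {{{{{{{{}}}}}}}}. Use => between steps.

P => {P}   [P -> { P }]
{P} => {{P}}   [P -> { P }]
{{P}} => {{{P}}}   [P -> { P }]
{{{P}}} => {{{{P}}}}   [P -> { P }]
{{{{P}}}} => {{{{{P}}}}}   [P -> { P }]
{{{{{P}}}}} => {{{{{{P}}}}}}   [P -> { P }]
{{{{{{P}}}}}} => {{{{{{{P}}}}}}}   [P -> { P }]
{{{{{{{P}}}}}}} => {{{{{{{{}}}}}}}}   [P -> { }]

P => {P} => {{P}} => {{{P}}} => {{{{P}}}} => {{{{{P}}}}} => {{{{{{P}}}}}} => {{{{{{{P}}}}}}} => {{{{{{{{}}}}}}}}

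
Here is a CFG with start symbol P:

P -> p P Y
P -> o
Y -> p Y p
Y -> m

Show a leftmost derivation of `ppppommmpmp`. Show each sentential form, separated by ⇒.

P ⇒ pPY ⇒ ppPYY ⇒ pppPYYY ⇒ ppppPYYYY ⇒ ppppoYYYY ⇒ ppppomYYY ⇒ ppppommYY ⇒ ppppommmY ⇒ ppppommmpYp ⇒ ppppommmpmp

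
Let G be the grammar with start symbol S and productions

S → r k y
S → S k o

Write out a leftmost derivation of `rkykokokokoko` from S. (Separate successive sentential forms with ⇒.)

S ⇒ Sko ⇒ Skoko ⇒ Skokoko ⇒ Skokokoko ⇒ Skokokokoko ⇒ rkykokokokoko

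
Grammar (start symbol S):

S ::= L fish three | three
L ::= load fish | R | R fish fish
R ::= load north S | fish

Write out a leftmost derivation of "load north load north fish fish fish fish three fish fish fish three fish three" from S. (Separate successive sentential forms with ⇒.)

S ⇒ L fish three   [S ::= L fish three]
L fish three ⇒ R fish three   [L ::= R]
R fish three ⇒ load north S fish three   [R ::= load north S]
load north S fish three ⇒ load north L fish three fish three   [S ::= L fish three]
load north L fish three fish three ⇒ load north R fish fish fish three fish three   [L ::= R fish fish]
load north R fish fish fish three fish three ⇒ load north load north S fish fish fish three fish three   [R ::= load north S]
load north load north S fish fish fish three fish three ⇒ load north load north L fish three fish fish fish three fish three   [S ::= L fish three]
load north load north L fish three fish fish fish three fish three ⇒ load north load north R fish fish fish three fish fish fish three fish three   [L ::= R fish fish]
load north load north R fish fish fish three fish fish fish three fish three ⇒ load north load north fish fish fish fish three fish fish fish three fish three   [R ::= fish]

S ⇒ L fish three ⇒ R fish three ⇒ load north S fish three ⇒ load north L fish three fish three ⇒ load north R fish fish fish three fish three ⇒ load north load north S fish fish fish three fish three ⇒ load north load north L fish three fish fish fish three fish three ⇒ load north load north R fish fish fish three fish fish fish three fish three ⇒ load north load north fish fish fish fish three fish fish fish three fish three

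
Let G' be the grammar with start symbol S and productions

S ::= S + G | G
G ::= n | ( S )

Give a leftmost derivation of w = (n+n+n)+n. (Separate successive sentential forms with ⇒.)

S ⇒ S+G ⇒ G+G ⇒ (S)+G ⇒ (S+G)+G ⇒ (S+G+G)+G ⇒ (G+G+G)+G ⇒ (n+G+G)+G ⇒ (n+n+G)+G ⇒ (n+n+n)+G ⇒ (n+n+n)+n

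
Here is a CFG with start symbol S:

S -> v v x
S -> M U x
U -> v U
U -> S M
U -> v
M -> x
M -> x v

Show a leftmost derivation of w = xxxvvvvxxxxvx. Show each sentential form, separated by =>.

S=>MUx=>xUx=>xSMx=>xMUxMx=>xxUxMx=>xxSMxMx=>xxMUxMxMx=>xxxvUxMxMx=>xxxvvUxMxMx=>xxxvvvUxMxMx=>xxxvvvvxMxMx=>xxxvvvvxxxMx=>xxxvvvvxxxxvx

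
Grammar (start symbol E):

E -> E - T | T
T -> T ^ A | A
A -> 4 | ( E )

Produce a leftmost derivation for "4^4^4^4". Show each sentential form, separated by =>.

E => T   [E -> T]
T => T^A   [T -> T ^ A]
T^A => T^A^A   [T -> T ^ A]
T^A^A => T^A^A^A   [T -> T ^ A]
T^A^A^A => A^A^A^A   [T -> A]
A^A^A^A => 4^A^A^A   [A -> 4]
4^A^A^A => 4^4^A^A   [A -> 4]
4^4^A^A => 4^4^4^A   [A -> 4]
4^4^4^A => 4^4^4^4   [A -> 4]

E=>T=>T^A=>T^A^A=>T^A^A^A=>A^A^A^A=>4^A^A^A=>4^4^A^A=>4^4^4^A=>4^4^4^4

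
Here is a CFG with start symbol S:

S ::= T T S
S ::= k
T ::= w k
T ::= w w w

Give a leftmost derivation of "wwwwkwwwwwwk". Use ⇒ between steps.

S ⇒ TTS ⇒ wwwTS ⇒ wwwwkS ⇒ wwwwkTTS ⇒ wwwwkwwwTS ⇒ wwwwkwwwwwwS ⇒ wwwwkwwwwwwk

S ⇒ TTS   [S ::= T T S]
TTS ⇒ wwwTS   [T ::= w w w]
wwwTS ⇒ wwwwkS   [T ::= w k]
wwwwkS ⇒ wwwwkTTS   [S ::= T T S]
wwwwkTTS ⇒ wwwwkwwwTS   [T ::= w w w]
wwwwkwwwTS ⇒ wwwwkwwwwwwS   [T ::= w w w]
wwwwkwwwwwwS ⇒ wwwwkwwwwwwk   [S ::= k]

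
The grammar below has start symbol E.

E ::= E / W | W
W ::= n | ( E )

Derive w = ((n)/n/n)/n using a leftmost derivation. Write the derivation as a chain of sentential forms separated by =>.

E=>E/W=>W/W=>(E)/W=>(E/W)/W=>(E/W/W)/W=>(W/W/W)/W=>((E)/W/W)/W=>((W)/W/W)/W=>((n)/W/W)/W=>((n)/n/W)/W=>((n)/n/n)/W=>((n)/n/n)/n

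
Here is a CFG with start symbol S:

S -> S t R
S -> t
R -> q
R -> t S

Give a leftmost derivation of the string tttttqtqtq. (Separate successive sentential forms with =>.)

S => StR => StRtR => ttRtR => tttStR => tttStRtR => tttStRtRtR => tttttRtRtR => tttttqtRtR => tttttqtqtR => tttttqtqtq

S => StR   [S -> S t R]
StR => StRtR   [S -> S t R]
StRtR => ttRtR   [S -> t]
ttRtR => tttStR   [R -> t S]
tttStR => tttStRtR   [S -> S t R]
tttStRtR => tttStRtRtR   [S -> S t R]
tttStRtRtR => tttttRtRtR   [S -> t]
tttttRtRtR => tttttqtRtR   [R -> q]
tttttqtRtR => tttttqtqtR   [R -> q]
tttttqtqtR => tttttqtqtq   [R -> q]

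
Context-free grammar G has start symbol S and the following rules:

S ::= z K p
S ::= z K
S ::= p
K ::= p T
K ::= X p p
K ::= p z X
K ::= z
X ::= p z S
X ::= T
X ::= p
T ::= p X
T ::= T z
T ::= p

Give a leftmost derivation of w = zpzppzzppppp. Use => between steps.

S=>zKp=>zpzXp=>zpzTp=>zpzpXp=>zpzppzSp=>zpzppzzKpp=>zpzppzzpTpp=>zpzppzzppXpp=>zpzppzzppppp

S => zKp   [S ::= z K p]
zKp => zpzXp   [K ::= p z X]
zpzXp => zpzTp   [X ::= T]
zpzTp => zpzpXp   [T ::= p X]
zpzpXp => zpzppzSp   [X ::= p z S]
zpzppzSp => zpzppzzKpp   [S ::= z K p]
zpzppzzKpp => zpzppzzpTpp   [K ::= p T]
zpzppzzpTpp => zpzppzzppXpp   [T ::= p X]
zpzppzzppXpp => zpzppzzppppp   [X ::= p]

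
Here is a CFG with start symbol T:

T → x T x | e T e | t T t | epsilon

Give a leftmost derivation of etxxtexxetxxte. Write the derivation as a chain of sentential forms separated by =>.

T => eTe => etTte => etxTxte => etxxTxxte => etxxtTtxxte => etxxteTetxxte => etxxtexTxetxxte => etxxtexxetxxte

T => eTe   [T → e T e]
eTe => etTte   [T → t T t]
etTte => etxTxte   [T → x T x]
etxTxte => etxxTxxte   [T → x T x]
etxxTxxte => etxxtTtxxte   [T → t T t]
etxxtTtxxte => etxxteTetxxte   [T → e T e]
etxxteTetxxte => etxxtexTxetxxte   [T → x T x]
etxxtexTxetxxte => etxxtexxetxxte   [T → epsilon]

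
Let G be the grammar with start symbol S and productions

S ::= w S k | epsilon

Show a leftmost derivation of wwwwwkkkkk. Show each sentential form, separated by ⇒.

S ⇒ wSk   [S ::= w S k]
wSk ⇒ wwSkk   [S ::= w S k]
wwSkk ⇒ wwwSkkk   [S ::= w S k]
wwwSkkk ⇒ wwwwSkkkk   [S ::= w S k]
wwwwSkkkk ⇒ wwwwwSkkkkk   [S ::= w S k]
wwwwwSkkkkk ⇒ wwwwwkkkkk   [S ::= epsilon]

S⇒wSk⇒wwSkk⇒wwwSkkk⇒wwwwSkkkk⇒wwwwwSkkkkk⇒wwwwwkkkkk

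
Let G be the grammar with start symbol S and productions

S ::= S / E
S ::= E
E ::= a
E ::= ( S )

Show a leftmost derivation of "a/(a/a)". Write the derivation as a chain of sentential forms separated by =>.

S => S/E   [S ::= S / E]
S/E => E/E   [S ::= E]
E/E => a/E   [E ::= a]
a/E => a/(S)   [E ::= ( S )]
a/(S) => a/(S/E)   [S ::= S / E]
a/(S/E) => a/(E/E)   [S ::= E]
a/(E/E) => a/(a/E)   [E ::= a]
a/(a/E) => a/(a/a)   [E ::= a]

S=>S/E=>E/E=>a/E=>a/(S)=>a/(S/E)=>a/(E/E)=>a/(a/E)=>a/(a/a)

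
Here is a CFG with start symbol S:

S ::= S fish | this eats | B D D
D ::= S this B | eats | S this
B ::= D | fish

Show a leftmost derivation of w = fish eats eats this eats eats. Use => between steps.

S => B D D   [S ::= B D D]
B D D => D D D   [B ::= D]
D D D => S this D D   [D ::= S this]
S this D D => B D D this D D   [S ::= B D D]
B D D this D D => fish D D this D D   [B ::= fish]
fish D D this D D => fish eats D this D D   [D ::= eats]
fish eats D this D D => fish eats eats this D D   [D ::= eats]
fish eats eats this D D => fish eats eats this eats D   [D ::= eats]
fish eats eats this eats D => fish eats eats this eats eats   [D ::= eats]

S => B D D => D D D => S this D D => B D D this D D => fish D D this D D => fish eats D this D D => fish eats eats this D D => fish eats eats this eats D => fish eats eats this eats eats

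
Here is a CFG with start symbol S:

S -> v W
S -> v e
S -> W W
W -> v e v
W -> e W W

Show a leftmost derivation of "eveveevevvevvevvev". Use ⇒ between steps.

S ⇒ WW   [S -> W W]
WW ⇒ eWWW   [W -> e W W]
eWWW ⇒ evevWW   [W -> v e v]
evevWW ⇒ eveveWWW   [W -> e W W]
eveveWWW ⇒ eveveeWWWW   [W -> e W W]
eveveeWWWW ⇒ eveveevevWWW   [W -> v e v]
eveveevevWWW ⇒ eveveevevvevWW   [W -> v e v]
eveveevevvevWW ⇒ eveveevevvevvevW   [W -> v e v]
eveveevevvevvevW ⇒ eveveevevvevvevvev   [W -> v e v]

S ⇒ WW ⇒ eWWW ⇒ evevWW ⇒ eveveWWW ⇒ eveveeWWWW ⇒ eveveevevWWW ⇒ eveveevevvevWW ⇒ eveveevevvevvevW ⇒ eveveevevvevvevvev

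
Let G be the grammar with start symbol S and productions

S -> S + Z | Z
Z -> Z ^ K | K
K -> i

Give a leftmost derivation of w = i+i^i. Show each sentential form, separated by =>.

S=>S+Z=>Z+Z=>K+Z=>i+Z=>i+Z^K=>i+K^K=>i+i^K=>i+i^i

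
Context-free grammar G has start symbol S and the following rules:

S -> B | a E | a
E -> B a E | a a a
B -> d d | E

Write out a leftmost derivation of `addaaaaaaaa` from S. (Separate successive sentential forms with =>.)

S => aE   [S -> a E]
aE => aBaE   [E -> B a E]
aBaE => aEaE   [B -> E]
aEaE => aBaEaE   [E -> B a E]
aBaEaE => addaEaE   [B -> d d]
addaEaE => addaaaaaE   [E -> a a a]
addaaaaaE => addaaaaaaaa   [E -> a a a]

S=>aE=>aBaE=>aEaE=>aBaEaE=>addaEaE=>addaaaaaE=>addaaaaaaaa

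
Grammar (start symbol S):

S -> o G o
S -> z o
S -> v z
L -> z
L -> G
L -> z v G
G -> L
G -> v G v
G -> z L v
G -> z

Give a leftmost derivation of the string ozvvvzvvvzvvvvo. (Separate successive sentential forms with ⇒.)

S ⇒ oGo   [S -> o G o]
oGo ⇒ oLo   [G -> L]
oLo ⇒ ozvGo   [L -> z v G]
ozvGo ⇒ ozvvGvo   [G -> v G v]
ozvvGvo ⇒ ozvvvGvvo   [G -> v G v]
ozvvvGvvo ⇒ ozvvvLvvo   [G -> L]
ozvvvLvvo ⇒ ozvvvzvGvvo   [L -> z v G]
ozvvvzvGvvo ⇒ ozvvvzvvGvvvo   [G -> v G v]
ozvvvzvvGvvvo ⇒ ozvvvzvvvGvvvvo   [G -> v G v]
ozvvvzvvvGvvvvo ⇒ ozvvvzvvvzvvvvo   [G -> z]

S⇒oGo⇒oLo⇒ozvGo⇒ozvvGvo⇒ozvvvGvvo⇒ozvvvLvvo⇒ozvvvzvGvvo⇒ozvvvzvvGvvvo⇒ozvvvzvvvGvvvvo⇒ozvvvzvvvzvvvvo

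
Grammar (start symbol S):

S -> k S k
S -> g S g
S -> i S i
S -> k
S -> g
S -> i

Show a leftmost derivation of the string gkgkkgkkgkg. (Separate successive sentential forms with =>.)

S => gSg => gkSkg => gkgSgkg => gkgkSkgkg => gkgkkSkkgkg => gkgkkgkkgkg

S => gSg   [S -> g S g]
gSg => gkSkg   [S -> k S k]
gkSkg => gkgSgkg   [S -> g S g]
gkgSgkg => gkgkSkgkg   [S -> k S k]
gkgkSkgkg => gkgkkSkkgkg   [S -> k S k]
gkgkkSkkgkg => gkgkkgkkgkg   [S -> g]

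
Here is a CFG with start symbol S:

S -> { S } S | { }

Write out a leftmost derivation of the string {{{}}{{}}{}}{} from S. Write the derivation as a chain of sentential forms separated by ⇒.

S ⇒ {S}S   [S -> { S } S]
{S}S ⇒ {{S}S}S   [S -> { S } S]
{{S}S}S ⇒ {{{}}S}S   [S -> { }]
{{{}}S}S ⇒ {{{}}{S}S}S   [S -> { S } S]
{{{}}{S}S}S ⇒ {{{}}{{}}S}S   [S -> { }]
{{{}}{{}}S}S ⇒ {{{}}{{}}{}}S   [S -> { }]
{{{}}{{}}{}}S ⇒ {{{}}{{}}{}}{}   [S -> { }]

S ⇒ {S}S ⇒ {{S}S}S ⇒ {{{}}S}S ⇒ {{{}}{S}S}S ⇒ {{{}}{{}}S}S ⇒ {{{}}{{}}{}}S ⇒ {{{}}{{}}{}}{}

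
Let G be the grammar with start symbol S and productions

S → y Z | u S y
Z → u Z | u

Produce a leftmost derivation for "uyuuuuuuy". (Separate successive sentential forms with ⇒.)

S ⇒ uSy ⇒ uyZy ⇒ uyuZy ⇒ uyuuZy ⇒ uyuuuZy ⇒ uyuuuuZy ⇒ uyuuuuuZy ⇒ uyuuuuuuy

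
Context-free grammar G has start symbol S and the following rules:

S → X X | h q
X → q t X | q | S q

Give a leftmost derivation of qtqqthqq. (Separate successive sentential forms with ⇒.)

S⇒XX⇒qtXX⇒qtqX⇒qtqqtX⇒qtqqtSq⇒qtqqthqq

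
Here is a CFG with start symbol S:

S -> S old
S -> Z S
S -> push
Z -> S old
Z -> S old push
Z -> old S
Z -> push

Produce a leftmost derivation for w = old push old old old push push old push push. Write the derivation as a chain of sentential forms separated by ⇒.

S ⇒ Z S ⇒ S old push S ⇒ Z S old push S ⇒ old S S old push S ⇒ old Z S S old push S ⇒ old S old S S old push S ⇒ old S old old S S old push S ⇒ old S old old old S S old push S ⇒ old push old old old S S old push S ⇒ old push old old old push S old push S ⇒ old push old old old push push old push S ⇒ old push old old old push push old push push

S ⇒ Z S   [S -> Z S]
Z S ⇒ S old push S   [Z -> S old push]
S old push S ⇒ Z S old push S   [S -> Z S]
Z S old push S ⇒ old S S old push S   [Z -> old S]
old S S old push S ⇒ old Z S S old push S   [S -> Z S]
old Z S S old push S ⇒ old S old S S old push S   [Z -> S old]
old S old S S old push S ⇒ old S old old S S old push S   [S -> S old]
old S old old S S old push S ⇒ old S old old old S S old push S   [S -> S old]
old S old old old S S old push S ⇒ old push old old old S S old push S   [S -> push]
old push old old old S S old push S ⇒ old push old old old push S old push S   [S -> push]
old push old old old push S old push S ⇒ old push old old old push push old push S   [S -> push]
old push old old old push push old push S ⇒ old push old old old push push old push push   [S -> push]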